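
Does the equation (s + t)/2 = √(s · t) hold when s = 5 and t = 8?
Fails

Substituting s = 5, t = 8:

LHS = (5 + 8)/2 = 13/2
RHS = √(5 · 8) = 2·√(10) ≈ 6.325

LHS ≠ RHS, so the equation does not hold at this point.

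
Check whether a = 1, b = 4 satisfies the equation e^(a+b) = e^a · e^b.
Substituting a = 1, b = 4:

LHS = e^(1+4) = e^5 ≈ 148.4
RHS = e^1 · e^4 = e^5 ≈ 148.4

LHS = RHS, so the equation holds at this point.

Answer: Holds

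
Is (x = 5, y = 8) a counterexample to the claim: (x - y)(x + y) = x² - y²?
No

Substituting x = 5, y = 8:
LHS = (5 - 8)(5 + 8) = -39
RHS = 5² - 8² = -39

The sides agree, so this pair does not disprove the claim.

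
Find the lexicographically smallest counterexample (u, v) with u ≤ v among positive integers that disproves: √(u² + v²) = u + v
Substituting (1, 1) into the claim:
LHS = √(1² + 1²) = √(2) ≈ 1.414
RHS = 1 + 1 = 2

Since LHS ≠ RHS, this pair disproves the claim, and no lexicographically smaller pair (u ≤ v, positive integers) does.

For instance (6, 8) is also a counterexample (LHS = 10, RHS = 14), but it's lexicographically larger.

Answer: (u, v) = (1, 1)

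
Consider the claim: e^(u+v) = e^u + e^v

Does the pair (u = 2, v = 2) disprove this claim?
Yes

Substituting u = 2, v = 2:
LHS = e^(2+2) = e^4 ≈ 54.6
RHS = e^2 + e^2 = 2·e^2 ≈ 14.78

Since LHS ≠ RHS, this pair disproves the claim.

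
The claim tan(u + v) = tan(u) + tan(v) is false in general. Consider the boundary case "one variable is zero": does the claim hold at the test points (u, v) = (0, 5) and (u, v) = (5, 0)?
Yes, holds at both test points

At (0, 5): LHS = tan(5) ≈ -3.381, RHS = tan(5) ≈ -3.381 → equal
At (5, 0): LHS = tan(5) ≈ -3.381, RHS = tan(5) ≈ -3.381 → equal

So the claim does hold at both of these boundary points, even though it is not an identity.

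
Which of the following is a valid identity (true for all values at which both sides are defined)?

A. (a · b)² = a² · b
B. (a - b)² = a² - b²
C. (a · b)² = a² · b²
C

A: fails at (5, 8) — LHS = 1600, RHS = 200.
B: fails at (5, 8) — LHS = 9, RHS = -39.
C: holds — e.g. at (1, 3), both sides equal 9.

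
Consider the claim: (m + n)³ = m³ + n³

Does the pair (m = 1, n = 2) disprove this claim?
Yes

Substituting m = 1, n = 2:
LHS = (1 + 2)³ = 27
RHS = 1³ + 2³ = 9

Since LHS ≠ RHS, this pair disproves the claim.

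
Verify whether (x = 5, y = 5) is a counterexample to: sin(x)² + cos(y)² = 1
No

Substituting x = 5, y = 5:
LHS = sin(5)² + cos(5)² = 1
RHS = 1

The sides agree, so this pair does not disprove the claim.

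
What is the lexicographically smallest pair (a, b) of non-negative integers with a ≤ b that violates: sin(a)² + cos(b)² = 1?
(a, b) = (0, 1)

At (0, 0): both sides equal 1, so it holds there.

Substituting (0, 1) into the claim:
LHS = sin(0)² + cos(1)² = cos(1)² ≈ 0.2919
RHS = 1

Since LHS ≠ RHS, this pair disproves the claim, and no lexicographically smaller pair (a ≤ b, non-negative integers) does.

For instance (2, 4) is also a counterexample (LHS = cos(4)² + sin(2)² ≈ 1.254, RHS = 1), but it's lexicographically larger.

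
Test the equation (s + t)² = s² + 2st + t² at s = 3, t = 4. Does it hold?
Substituting s = 3, t = 4:

LHS = (3 + 4)² = 49
RHS = 3² + 2·3·4 + 4² = 49

LHS = RHS, so the equation holds at this point.

Answer: Holds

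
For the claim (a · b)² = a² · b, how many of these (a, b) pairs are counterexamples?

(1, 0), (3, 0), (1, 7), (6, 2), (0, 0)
Testing each pair:
(1, 0): LHS = 0, RHS = 0 → satisfies claim
(3, 0): LHS = 0, RHS = 0 → satisfies claim
(1, 7): LHS = 49, RHS = 7 → counterexample
(6, 2): LHS = 144, RHS = 72 → counterexample
(0, 0): LHS = 0, RHS = 0 → satisfies claim

That makes 2 counterexamples.

Answer: 2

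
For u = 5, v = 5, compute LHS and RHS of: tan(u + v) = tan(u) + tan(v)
LHS = tan(5 + 5) = tan(10) ≈ 0.6484
RHS = tan(5) + tan(5) = 2·tan(5) ≈ -6.761

LHS ≠ RHS (they differ by about 7.409), so the equation does not hold here.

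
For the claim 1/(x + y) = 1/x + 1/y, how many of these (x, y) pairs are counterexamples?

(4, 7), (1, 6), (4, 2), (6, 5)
4

Testing each pair:
(4, 7): LHS = 1/11, RHS = 11/28 → counterexample
(1, 6): LHS = 1/7, RHS = 7/6 → counterexample
(4, 2): LHS = 1/6, RHS = 3/4 → counterexample
(6, 5): LHS = 1/11, RHS = 11/30 → counterexample

That makes 4 counterexamples.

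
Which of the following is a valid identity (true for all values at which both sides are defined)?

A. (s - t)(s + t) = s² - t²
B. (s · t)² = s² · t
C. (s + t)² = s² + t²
A

A: holds — e.g. at (3, 4), both sides equal -7.
B: fails at (5, 8) — LHS = 1600, RHS = 200.
C: fails at (1, 2) — LHS = 9, RHS = 5.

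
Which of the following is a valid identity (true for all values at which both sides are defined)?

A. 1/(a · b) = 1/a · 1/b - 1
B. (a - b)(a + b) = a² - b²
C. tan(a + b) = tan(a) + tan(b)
A: fails at (4, 4) — LHS = 1/16, RHS = -15/16.
B: holds — e.g. at (3, 7), both sides equal -40.
C: fails at (1, 3) — LHS = tan(4) ≈ 1.158, RHS = tan(3) + tan(1) ≈ 1.415.

Answer: B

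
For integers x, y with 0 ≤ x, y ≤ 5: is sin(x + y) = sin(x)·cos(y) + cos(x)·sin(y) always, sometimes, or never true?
Always true

The identity holds for every pair in the range. For instance at (x, y) = (4, 5): both sides equal sin(9) ≈ 0.4121.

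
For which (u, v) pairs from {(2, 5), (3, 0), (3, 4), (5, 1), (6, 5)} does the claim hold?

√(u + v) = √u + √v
(3, 0)

Testing each pair:
(2, 5): LHS = √(7) ≈ 2.646, RHS = √(2) + √(5) ≈ 3.65 → fails
(3, 0): LHS = √(3) ≈ 1.732, RHS = √(3) ≈ 1.732 → holds
(3, 4): LHS = √(7) ≈ 2.646, RHS = √(3) + 2 ≈ 3.732 → fails
(5, 1): LHS = √(6) ≈ 2.449, RHS = 1 + √(5) ≈ 3.236 → fails
(6, 5): LHS = √(11) ≈ 3.317, RHS = √(5) + √(6) ≈ 4.686 → fails

1 of 5 pairs satisfies the claim.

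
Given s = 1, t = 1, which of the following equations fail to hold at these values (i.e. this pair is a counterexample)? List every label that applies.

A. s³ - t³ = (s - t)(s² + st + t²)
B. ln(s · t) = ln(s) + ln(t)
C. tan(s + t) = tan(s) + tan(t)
C

Evaluating each claim at the given values:
A. LHS = 0, RHS = 0 → holds here (LHS = RHS)
B. LHS = 0, RHS = 0 → holds here (LHS = RHS)
C. LHS = tan(2) ≈ -2.185, RHS = 2·tan(1) ≈ 3.115 → fails here (LHS ≠ RHS)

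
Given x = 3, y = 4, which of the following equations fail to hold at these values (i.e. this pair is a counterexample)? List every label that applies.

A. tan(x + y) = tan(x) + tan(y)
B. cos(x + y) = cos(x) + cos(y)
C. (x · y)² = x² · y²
Evaluating each claim at the given values:
A. LHS = tan(7) ≈ 0.8714, RHS = tan(3) + tan(4) ≈ 1.015 → fails here (LHS ≠ RHS)
B. LHS = cos(7) ≈ 0.7539, RHS = cos(3) + cos(4) ≈ -1.644 → fails here (LHS ≠ RHS)
C. LHS = 144, RHS = 144 → holds here (LHS = RHS)

Answer: A, B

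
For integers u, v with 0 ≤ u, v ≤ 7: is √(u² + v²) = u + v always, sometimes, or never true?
It holds at (u, v) = (7, 0) (both sides equal 7), but fails at (u, v) = (3, 2) (LHS = √(13) ≈ 3.606, RHS = 5).

Answer: Sometimes true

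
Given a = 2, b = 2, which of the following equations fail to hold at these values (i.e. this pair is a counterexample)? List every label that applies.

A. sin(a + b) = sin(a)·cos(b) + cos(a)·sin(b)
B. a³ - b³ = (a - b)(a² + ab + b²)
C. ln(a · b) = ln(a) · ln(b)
C

Evaluating each claim at the given values:
A. LHS = sin(4) ≈ -0.7568, RHS = 2·sin(2)·cos(2) ≈ -0.7568 → holds here (LHS = RHS)
B. LHS = 0, RHS = 0 → holds here (LHS = RHS)
C. LHS = ln(4) ≈ 1.386, RHS = ln(2)² ≈ 0.4805 → fails here (LHS ≠ RHS)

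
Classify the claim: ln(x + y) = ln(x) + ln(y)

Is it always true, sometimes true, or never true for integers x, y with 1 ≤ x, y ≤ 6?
It holds at (x, y) = (2, 2) (both sides equal ln(4) ≈ 1.386), but fails at (x, y) = (2, 1) (LHS = ln(3) ≈ 1.099, RHS = ln(2) ≈ 0.6931).

Answer: Sometimes true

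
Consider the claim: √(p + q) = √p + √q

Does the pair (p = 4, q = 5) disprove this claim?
Substituting p = 4, q = 5:
LHS = √(4 + 5) = 3
RHS = √4 + √5 = 2 + √(5) ≈ 4.236

Since LHS ≠ RHS, this pair disproves the claim.

Answer: Yes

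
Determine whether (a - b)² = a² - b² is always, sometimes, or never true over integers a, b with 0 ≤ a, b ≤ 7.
It holds at (a, b) = (3, 3) (both sides equal 0), but fails at (a, b) = (6, 7) (LHS = 1, RHS = -13).

Answer: Sometimes true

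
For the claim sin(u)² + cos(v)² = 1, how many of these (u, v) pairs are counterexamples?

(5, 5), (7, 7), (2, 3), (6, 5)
Testing each pair:
(5, 5): LHS = cos(5)² + sin(5)² = 1, RHS = 1 → satisfies claim
(7, 7): LHS = sin(7)² + cos(7)² = 1, RHS = 1 → satisfies claim
(2, 3): LHS = sin(2)² + cos(3)² ≈ 1.807, RHS = 1 → counterexample
(6, 5): LHS = sin(6)² + cos(5)² ≈ 0.1585, RHS = 1 → counterexample

That makes 2 counterexamples.

Answer: 2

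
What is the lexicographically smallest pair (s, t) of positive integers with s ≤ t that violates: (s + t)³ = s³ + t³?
(s, t) = (1, 1)

Substituting (1, 1) into the claim:
LHS = (1 + 1)³ = 8
RHS = 1³ + 1³ = 2

Since LHS ≠ RHS, this pair disproves the claim, and no lexicographically smaller pair (s ≤ t, positive integers) does.

For instance (4, 8) is also a counterexample (LHS = 1728, RHS = 576), but it's lexicographically larger.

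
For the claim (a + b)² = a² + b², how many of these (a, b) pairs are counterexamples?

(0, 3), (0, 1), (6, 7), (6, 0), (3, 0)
1

Testing each pair:
(0, 3): LHS = 9, RHS = 9 → satisfies claim
(0, 1): LHS = 1, RHS = 1 → satisfies claim
(6, 7): LHS = 169, RHS = 85 → counterexample
(6, 0): LHS = 36, RHS = 36 → satisfies claim
(3, 0): LHS = 9, RHS = 9 → satisfies claim

That makes 1 counterexample.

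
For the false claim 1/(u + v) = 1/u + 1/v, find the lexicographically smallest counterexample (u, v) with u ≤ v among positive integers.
Substituting (1, 1) into the claim:
LHS = 1/(1 + 1) = 1/2
RHS = 1/1 + 1/1 = 2

Since LHS ≠ RHS, this pair disproves the claim, and no lexicographically smaller pair (u ≤ v, positive integers) does.

For instance (1, 7) is also a counterexample (LHS = 1/8, RHS = 8/7), but it's lexicographically larger.

Answer: (u, v) = (1, 1)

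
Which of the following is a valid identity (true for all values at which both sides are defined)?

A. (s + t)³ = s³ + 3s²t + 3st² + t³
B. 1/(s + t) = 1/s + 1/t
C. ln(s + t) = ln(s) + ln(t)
A: holds — e.g. at (3, 3), both sides equal 216.
B: fails at (3, 3) — LHS = 1/6, RHS = 2/3.
C: fails at (4, 6) — LHS = ln(10) ≈ 2.303, RHS = ln(4) + ln(6) ≈ 3.178.

Answer: A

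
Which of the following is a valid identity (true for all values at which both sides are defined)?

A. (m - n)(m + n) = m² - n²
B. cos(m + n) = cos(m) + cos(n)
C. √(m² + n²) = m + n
A

A: holds — e.g. at (3, 5), both sides equal -16.
B: fails at (2, 7) — LHS = cos(9) ≈ -0.9111, RHS = cos(2) + cos(7) ≈ 0.3378.
C: fails at (3, 4) — LHS = 5, RHS = 7.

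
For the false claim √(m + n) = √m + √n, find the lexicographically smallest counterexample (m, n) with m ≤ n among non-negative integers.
(m, n) = (1, 1)

Substituting (1, 1) into the claim:
LHS = √(1 + 1) = √(2) ≈ 1.414
RHS = √1 + √1 = 2

Since LHS ≠ RHS, this pair disproves the claim, and no lexicographically smaller pair (m ≤ n, non-negative integers) does.

For instance (3, 3) is also a counterexample (LHS = √(6) ≈ 2.449, RHS = 2·√(3) ≈ 3.464), but it's lexicographically larger.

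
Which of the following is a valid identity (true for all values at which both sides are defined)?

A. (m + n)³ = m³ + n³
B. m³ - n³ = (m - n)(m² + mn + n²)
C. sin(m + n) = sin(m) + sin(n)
B

A: fails at (3, 7) — LHS = 1000, RHS = 370.
B: holds — e.g. at (1, 5), both sides equal -124.
C: fails at (2, 4) — LHS = sin(6) ≈ -0.2794, RHS = sin(4) + sin(2) ≈ 0.1525.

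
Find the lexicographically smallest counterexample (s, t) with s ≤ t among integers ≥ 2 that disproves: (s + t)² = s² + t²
(s, t) = (2, 2)

Substituting (2, 2) into the claim:
LHS = (2 + 2)² = 16
RHS = 2² + 2² = 8

Since LHS ≠ RHS, this pair disproves the claim, and no lexicographically smaller pair (s ≤ t, integers ≥ 2) does.

For instance (5, 9) is also a counterexample (LHS = 196, RHS = 106), but it's lexicographically larger.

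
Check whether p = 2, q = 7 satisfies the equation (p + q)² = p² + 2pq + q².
Substituting p = 2, q = 7:

LHS = (2 + 7)² = 81
RHS = 2² + 2·2·7 + 7² = 81

LHS = RHS, so the equation holds at this point.

Answer: Holds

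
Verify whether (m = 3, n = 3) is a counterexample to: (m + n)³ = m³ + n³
Yes

Substituting m = 3, n = 3:
LHS = (3 + 3)³ = 216
RHS = 3³ + 3³ = 54

Since LHS ≠ RHS, this pair disproves the claim.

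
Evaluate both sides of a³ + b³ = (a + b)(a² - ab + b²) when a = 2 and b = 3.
LHS = 2³ + 3³ = 35
RHS = (2 + 3)(2² - 2·3 + 3²) = 35

LHS = RHS: the two sides agree.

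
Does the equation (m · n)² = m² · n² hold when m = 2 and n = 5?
Substituting m = 2, n = 5:

LHS = (2 · 5)² = 100
RHS = 2² · 5² = 100

LHS = RHS, so the equation holds at this point.

Answer: Holds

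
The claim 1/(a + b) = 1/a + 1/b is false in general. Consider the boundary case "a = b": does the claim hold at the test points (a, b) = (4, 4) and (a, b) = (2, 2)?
No, fails at both test points

At (4, 4): LHS = 1/8 ≠ RHS = 1/2
At (2, 2): LHS = 1/4 ≠ RHS = 1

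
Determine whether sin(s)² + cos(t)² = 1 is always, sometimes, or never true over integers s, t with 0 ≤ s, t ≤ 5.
Sometimes true

It holds at (s, t) = (0, 0) (both sides equal 1), but fails at (s, t) = (4, 2) (LHS = cos(2)² + sin(4)² ≈ 0.7459, RHS = 1).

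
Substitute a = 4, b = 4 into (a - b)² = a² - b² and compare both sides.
LHS = (4 - 4)² = 0
RHS = 4² - 4² = 0

LHS = RHS: the two sides agree.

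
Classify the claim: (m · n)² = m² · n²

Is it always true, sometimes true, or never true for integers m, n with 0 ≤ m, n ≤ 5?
The identity holds for every pair in the range. For instance at (m, n) = (4, 0): both sides equal 0.

Answer: Always true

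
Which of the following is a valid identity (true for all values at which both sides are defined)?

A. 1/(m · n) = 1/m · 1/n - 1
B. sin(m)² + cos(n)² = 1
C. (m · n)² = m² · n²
C

A: fails at (2, 7) — LHS = 1/14, RHS = -13/14.
B: fails at (3, 4) — LHS = sin(3)² + cos(4)² ≈ 0.4472, RHS = 1.
C: holds — e.g. at (2, 3), both sides equal 36.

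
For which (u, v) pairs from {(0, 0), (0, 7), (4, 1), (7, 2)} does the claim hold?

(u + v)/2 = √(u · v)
Testing each pair:
(0, 0): LHS = 0, RHS = 0 → holds
(0, 7): LHS = 7/2, RHS = 0 → fails
(4, 1): LHS = 5/2, RHS = 2 → fails
(7, 2): LHS = 9/2, RHS = √(14) ≈ 3.742 → fails

1 of 4 pairs satisfies the claim.

Answer: (0, 0)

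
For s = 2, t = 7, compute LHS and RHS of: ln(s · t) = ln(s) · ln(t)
LHS = ln(2 · 7) = ln(14) ≈ 2.639
RHS = ln(2) · ln(7) ≈ 1.349

LHS ≠ RHS (they differ by about 1.29), so the equation does not hold here.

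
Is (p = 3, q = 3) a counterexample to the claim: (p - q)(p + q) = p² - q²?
No

Substituting p = 3, q = 3:
LHS = (3 - 3)(3 + 3) = 0
RHS = 3² - 3² = 0

The sides agree, so this pair does not disprove the claim.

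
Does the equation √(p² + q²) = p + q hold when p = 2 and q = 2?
Fails

Substituting p = 2, q = 2:

LHS = √(2² + 2²) = 2·√(2) ≈ 2.828
RHS = 2 + 2 = 4

LHS ≠ RHS, so the equation does not hold at this point.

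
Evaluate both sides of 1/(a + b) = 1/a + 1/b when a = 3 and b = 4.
LHS = 1/(3 + 4) = 1/7
RHS = 1/3 + 1/4 = 7/12

LHS ≠ RHS, so the equation does not hold here.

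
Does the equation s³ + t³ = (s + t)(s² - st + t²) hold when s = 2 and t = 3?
Holds

Substituting s = 2, t = 3:

LHS = 2³ + 3³ = 35
RHS = (2 + 3)(2² - 2·3 + 3²) = 35

LHS = RHS, so the equation holds at this point.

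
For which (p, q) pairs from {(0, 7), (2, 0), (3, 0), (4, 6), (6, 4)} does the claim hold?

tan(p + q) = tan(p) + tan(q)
Testing each pair:
(0, 7): LHS = tan(7) ≈ 0.8714, RHS = tan(7) ≈ 0.8714 → holds
(2, 0): LHS = tan(2) ≈ -2.185, RHS = tan(2) ≈ -2.185 → holds
(3, 0): LHS = tan(3) ≈ -0.1425, RHS = tan(3) ≈ -0.1425 → holds
(4, 6): LHS = tan(10) ≈ 0.6484, RHS = tan(6) + tan(4) ≈ 0.8668 → fails
(6, 4): LHS = tan(10) ≈ 0.6484, RHS = tan(6) + tan(4) ≈ 0.8668 → fails

3 of 5 pairs satisfy the claim.

Answer: (0, 7), (2, 0), (3, 0)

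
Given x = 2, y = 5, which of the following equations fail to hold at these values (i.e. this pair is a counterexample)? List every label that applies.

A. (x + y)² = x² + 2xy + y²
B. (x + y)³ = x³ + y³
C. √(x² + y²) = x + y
Evaluating each claim at the given values:
A. LHS = 49, RHS = 49 → holds here (LHS = RHS)
B. LHS = 343, RHS = 133 → fails here (LHS ≠ RHS)
C. LHS = √(29) ≈ 5.385, RHS = 7 → fails here (LHS ≠ RHS)

Answer: B, C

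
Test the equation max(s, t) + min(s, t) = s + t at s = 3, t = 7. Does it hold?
Holds

Substituting s = 3, t = 7:

LHS = max(3, 7) + min(3, 7) = 10
RHS = 3 + 7 = 10

LHS = RHS, so the equation holds at this point.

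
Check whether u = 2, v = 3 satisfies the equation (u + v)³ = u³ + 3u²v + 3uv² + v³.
Substituting u = 2, v = 3:

LHS = (2 + 3)³ = 125
RHS = 2³ + 3·2²·3 + 3·2·3² + 3³ = 125

LHS = RHS, so the equation holds at this point.

Answer: Holds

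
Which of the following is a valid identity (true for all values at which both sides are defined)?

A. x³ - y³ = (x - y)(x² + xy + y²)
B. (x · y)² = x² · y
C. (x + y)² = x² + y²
A: holds — e.g. at (2, 5), both sides equal -117.
B: fails at (2, 2) — LHS = 16, RHS = 8.
C: fails at (3, 4) — LHS = 49, RHS = 25.

Answer: A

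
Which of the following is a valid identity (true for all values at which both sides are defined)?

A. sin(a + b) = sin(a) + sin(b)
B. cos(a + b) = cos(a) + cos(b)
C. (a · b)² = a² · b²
C

A: fails at (2, 3) — LHS = sin(5) ≈ -0.9589, RHS = sin(3) + sin(2) ≈ 1.05.
B: fails at (5, 8) — LHS = cos(13) ≈ 0.9074, RHS = cos(8) + cos(5) ≈ 0.1382.
C: holds — e.g. at (2, 5), both sides equal 100.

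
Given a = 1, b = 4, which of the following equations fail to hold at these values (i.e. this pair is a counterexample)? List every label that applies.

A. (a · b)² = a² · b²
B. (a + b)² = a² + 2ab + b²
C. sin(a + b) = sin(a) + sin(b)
C

Evaluating each claim at the given values:
A. LHS = 16, RHS = 16 → holds here (LHS = RHS)
B. LHS = 25, RHS = 25 → holds here (LHS = RHS)
C. LHS = sin(5) ≈ -0.9589, RHS = sin(4) + sin(1) ≈ 0.08467 → fails here (LHS ≠ RHS)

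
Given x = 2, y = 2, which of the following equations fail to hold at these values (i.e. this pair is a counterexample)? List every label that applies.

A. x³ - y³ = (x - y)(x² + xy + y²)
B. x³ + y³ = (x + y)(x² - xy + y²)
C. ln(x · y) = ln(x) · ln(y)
C

Evaluating each claim at the given values:
A. LHS = 0, RHS = 0 → holds here (LHS = RHS)
B. LHS = 16, RHS = 16 → holds here (LHS = RHS)
C. LHS = ln(4) ≈ 1.386, RHS = ln(2)² ≈ 0.4805 → fails here (LHS ≠ RHS)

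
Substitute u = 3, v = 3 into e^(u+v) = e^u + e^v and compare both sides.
LHS = e^(3+3) = e^6 ≈ 403.4
RHS = e^3 + e^3 = 2·e^3 ≈ 40.17

LHS ≠ RHS (they differ by about 363.3), so the equation does not hold here.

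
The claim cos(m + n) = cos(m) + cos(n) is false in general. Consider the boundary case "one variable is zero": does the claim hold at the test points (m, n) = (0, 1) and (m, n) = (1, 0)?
No, fails at both test points

At (0, 1): LHS = cos(1) ≈ 0.5403 ≠ RHS = cos(1) + 1 ≈ 1.54
At (1, 0): LHS = cos(1) ≈ 0.5403 ≠ RHS = cos(1) + 1 ≈ 1.54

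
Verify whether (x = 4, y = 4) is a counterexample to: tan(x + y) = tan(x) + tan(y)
Substituting x = 4, y = 4:
LHS = tan(4 + 4) = tan(8) ≈ -6.8
RHS = tan(4) + tan(4) = 2·tan(4) ≈ 2.316

Since LHS ≠ RHS, this pair disproves the claim.

Answer: Yes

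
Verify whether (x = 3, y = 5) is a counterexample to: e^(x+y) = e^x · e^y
Substituting x = 3, y = 5:
LHS = e^(3+5) = e^8 ≈ 2981
RHS = e^3 · e^5 = e^8 ≈ 2981

The sides agree, so this pair does not disprove the claim.

Answer: No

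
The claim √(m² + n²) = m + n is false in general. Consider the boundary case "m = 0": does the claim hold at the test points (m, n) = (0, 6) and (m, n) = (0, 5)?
At (0, 6): LHS = 6, RHS = 6 → equal
At (0, 5): LHS = 5, RHS = 5 → equal

So the claim does hold at both of these boundary points, even though it is not an identity.

Answer: Yes, holds at both test points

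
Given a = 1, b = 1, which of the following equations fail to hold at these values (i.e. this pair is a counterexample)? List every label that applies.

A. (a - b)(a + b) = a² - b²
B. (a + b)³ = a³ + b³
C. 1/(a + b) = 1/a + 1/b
Evaluating each claim at the given values:
A. LHS = 0, RHS = 0 → holds here (LHS = RHS)
B. LHS = 8, RHS = 2 → fails here (LHS ≠ RHS)
C. LHS = 1/2, RHS = 2 → fails here (LHS ≠ RHS)

Answer: B, C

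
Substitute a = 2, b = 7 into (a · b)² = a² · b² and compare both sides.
LHS = (2 · 7)² = 196
RHS = 2² · 7² = 196

LHS = RHS: the two sides agree.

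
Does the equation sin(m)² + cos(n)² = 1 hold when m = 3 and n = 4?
Fails

Substituting m = 3, n = 4:

LHS = sin(3)² + cos(4)² ≈ 0.4472
RHS = 1

LHS ≠ RHS, so the equation does not hold at this point.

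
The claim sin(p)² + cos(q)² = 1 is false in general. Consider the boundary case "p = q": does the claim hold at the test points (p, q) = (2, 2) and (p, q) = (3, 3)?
At (2, 2): LHS = cos(2)² + sin(2)² = 1, RHS = 1 → equal
At (3, 3): LHS = sin(3)² + cos(3)² = 1, RHS = 1 → equal

So the claim does hold at both of these boundary points, even though it is not an identity.

Answer: Yes, holds at both test points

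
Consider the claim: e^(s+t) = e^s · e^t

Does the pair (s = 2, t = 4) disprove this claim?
Substituting s = 2, t = 4:
LHS = e^(2+4) = e^6 ≈ 403.4
RHS = e^2 · e^4 = e^6 ≈ 403.4

The sides agree, so this pair does not disprove the claim.

Answer: No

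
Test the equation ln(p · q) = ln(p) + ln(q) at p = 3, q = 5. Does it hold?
Holds

Substituting p = 3, q = 5:

LHS = ln(3 · 5) = ln(15) ≈ 2.708
RHS = ln(3) + ln(5) ≈ 2.708

LHS = RHS, so the equation holds at this point.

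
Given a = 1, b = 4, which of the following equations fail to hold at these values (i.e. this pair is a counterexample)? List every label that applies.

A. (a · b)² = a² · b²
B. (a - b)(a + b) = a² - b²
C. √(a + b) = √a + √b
Evaluating each claim at the given values:
A. LHS = 16, RHS = 16 → holds here (LHS = RHS)
B. LHS = -15, RHS = -15 → holds here (LHS = RHS)
C. LHS = √(5) ≈ 2.236, RHS = 3 → fails here (LHS ≠ RHS)

Answer: C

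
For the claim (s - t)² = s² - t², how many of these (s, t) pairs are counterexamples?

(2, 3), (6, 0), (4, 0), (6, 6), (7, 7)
Testing each pair:
(2, 3): LHS = 1, RHS = -5 → counterexample
(6, 0): LHS = 36, RHS = 36 → satisfies claim
(4, 0): LHS = 16, RHS = 16 → satisfies claim
(6, 6): LHS = 0, RHS = 0 → satisfies claim
(7, 7): LHS = 0, RHS = 0 → satisfies claim

That makes 1 counterexample.

Answer: 1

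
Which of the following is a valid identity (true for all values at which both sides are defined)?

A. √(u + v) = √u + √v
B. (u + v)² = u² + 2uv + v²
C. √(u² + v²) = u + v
A: fails at (3, 4) — LHS = √(7) ≈ 2.646, RHS = √(3) + 2 ≈ 3.732.
B: holds — e.g. at (2, 3), both sides equal 25.
C: fails at (2, 4) — LHS = 2·√(5) ≈ 4.472, RHS = 6.

Answer: B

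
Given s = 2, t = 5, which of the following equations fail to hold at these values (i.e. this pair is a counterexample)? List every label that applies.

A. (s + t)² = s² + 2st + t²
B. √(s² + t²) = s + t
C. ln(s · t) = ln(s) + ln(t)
Evaluating each claim at the given values:
A. LHS = 49, RHS = 49 → holds here (LHS = RHS)
B. LHS = √(29) ≈ 5.385, RHS = 7 → fails here (LHS ≠ RHS)
C. LHS = ln(10) ≈ 2.303, RHS = ln(2) + ln(5) ≈ 2.303 → holds here (LHS = RHS)

Answer: B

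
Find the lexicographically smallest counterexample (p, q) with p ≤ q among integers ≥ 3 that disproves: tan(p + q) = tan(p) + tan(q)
(p, q) = (3, 3)

Substituting (3, 3) into the claim:
LHS = tan(3 + 3) = tan(6) ≈ -0.291
RHS = tan(3) + tan(3) = 2·tan(3) ≈ -0.2851

Since LHS ≠ RHS, this pair disproves the claim, and no lexicographically smaller pair (p ≤ q, integers ≥ 3) does.

For instance (4, 5) is also a counterexample (LHS = tan(9) ≈ -0.4523, RHS = tan(5) + tan(4) ≈ -2.223), but it's lexicographically larger.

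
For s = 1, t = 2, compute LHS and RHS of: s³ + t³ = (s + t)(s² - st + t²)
LHS = 1³ + 2³ = 9
RHS = (1 + 2)(1² - 1·2 + 2²) = 9

LHS = RHS: the two sides agree.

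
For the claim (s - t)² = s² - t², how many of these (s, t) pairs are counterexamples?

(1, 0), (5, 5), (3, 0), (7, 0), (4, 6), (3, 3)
1

Testing each pair:
(1, 0): LHS = 1, RHS = 1 → satisfies claim
(5, 5): LHS = 0, RHS = 0 → satisfies claim
(3, 0): LHS = 9, RHS = 9 → satisfies claim
(7, 0): LHS = 49, RHS = 49 → satisfies claim
(4, 6): LHS = 4, RHS = -20 → counterexample
(3, 3): LHS = 0, RHS = 0 → satisfies claim

That makes 1 counterexample.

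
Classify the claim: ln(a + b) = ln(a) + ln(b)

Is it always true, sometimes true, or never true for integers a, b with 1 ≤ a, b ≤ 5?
Sometimes true

It holds at (a, b) = (2, 2) (both sides equal ln(4) ≈ 1.386), but fails at (a, b) = (4, 5) (LHS = ln(9) ≈ 2.197, RHS = ln(4) + ln(5) ≈ 2.996).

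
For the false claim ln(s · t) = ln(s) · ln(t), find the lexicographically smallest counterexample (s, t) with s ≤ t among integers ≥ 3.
(s, t) = (3, 3)

Substituting (3, 3) into the claim:
LHS = ln(3 · 3) = ln(9) ≈ 2.197
RHS = ln(3) · ln(3) = ln(3)² ≈ 1.207

Since LHS ≠ RHS, this pair disproves the claim, and no lexicographically smaller pair (s ≤ t, integers ≥ 3) does.

For instance (4, 6) is also a counterexample (LHS = ln(24) ≈ 3.178, RHS = ln(4)·ln(6) ≈ 2.484), but it's lexicographically larger.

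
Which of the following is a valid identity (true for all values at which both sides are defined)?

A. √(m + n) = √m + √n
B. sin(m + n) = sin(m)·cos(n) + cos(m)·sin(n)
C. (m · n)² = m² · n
A: fails at (1, 3) — LHS = 2, RHS = 1 + √(3) ≈ 2.732.
B: holds — e.g. at (1, 2), both sides equal sin(3) ≈ 0.1411.
C: fails at (4, 6) — LHS = 576, RHS = 96.

Answer: B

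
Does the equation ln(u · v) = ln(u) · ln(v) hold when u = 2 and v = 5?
Fails

Substituting u = 2, v = 5:

LHS = ln(2 · 5) = ln(10) ≈ 2.303
RHS = ln(2) · ln(5) ≈ 1.116

LHS ≠ RHS, so the equation does not hold at this point.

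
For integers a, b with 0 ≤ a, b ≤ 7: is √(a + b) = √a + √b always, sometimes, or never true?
It holds at (a, b) = (1, 0) (both sides equal 1), but fails at (a, b) = (5, 3) (LHS = 2·√(2) ≈ 2.828, RHS = √(3) + √(5) ≈ 3.968).

Answer: Sometimes true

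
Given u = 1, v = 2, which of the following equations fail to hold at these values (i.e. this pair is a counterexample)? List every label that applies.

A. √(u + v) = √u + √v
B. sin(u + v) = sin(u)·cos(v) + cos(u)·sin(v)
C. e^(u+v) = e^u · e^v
Evaluating each claim at the given values:
A. LHS = √(3) ≈ 1.732, RHS = 1 + √(2) ≈ 2.414 → fails here (LHS ≠ RHS)
B. LHS = sin(3) ≈ 0.1411, RHS = sin(1)·cos(2) + sin(2)·cos(1) ≈ 0.1411 → holds here (LHS = RHS)
C. LHS = e^3 ≈ 20.09, RHS = e^3 ≈ 20.09 → holds here (LHS = RHS)

Answer: A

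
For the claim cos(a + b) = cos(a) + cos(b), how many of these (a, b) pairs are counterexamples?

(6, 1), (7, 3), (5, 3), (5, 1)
4

Testing each pair:
(6, 1): LHS = cos(7) ≈ 0.7539, RHS = cos(1) + cos(6) ≈ 1.5 → counterexample
(7, 3): LHS = cos(10) ≈ -0.8391, RHS = cos(3) + cos(7) ≈ -0.2361 → counterexample
(5, 3): LHS = cos(8) ≈ -0.1455, RHS = cos(3) + cos(5) ≈ -0.7063 → counterexample
(5, 1): LHS = cos(6) ≈ 0.9602, RHS = cos(5) + cos(1) ≈ 0.824 → counterexample

That makes 4 counterexamples.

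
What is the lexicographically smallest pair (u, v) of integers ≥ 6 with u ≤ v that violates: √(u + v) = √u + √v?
Substituting (6, 6) into the claim:
LHS = √(6 + 6) = 2·√(3) ≈ 3.464
RHS = √6 + √6 = 2·√(6) ≈ 4.899

Since LHS ≠ RHS, this pair disproves the claim, and no lexicographically smaller pair (u ≤ v, integers ≥ 6) does.

For instance (10, 11) is also a counterexample (LHS = √(21) ≈ 4.583, RHS = √(10) + √(11) ≈ 6.479), but it's lexicographically larger.

Answer: (u, v) = (6, 6)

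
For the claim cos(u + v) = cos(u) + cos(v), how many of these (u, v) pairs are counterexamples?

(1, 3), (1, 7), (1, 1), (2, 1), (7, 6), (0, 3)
6

Testing each pair:
(1, 3): LHS = cos(4) ≈ -0.6536, RHS = cos(3) + cos(1) ≈ -0.4497 → counterexample
(1, 7): LHS = cos(8) ≈ -0.1455, RHS = cos(1) + cos(7) ≈ 1.294 → counterexample
(1, 1): LHS = cos(2) ≈ -0.4161, RHS = 2·cos(1) ≈ 1.081 → counterexample
(2, 1): LHS = cos(3) ≈ -0.99, RHS = cos(2) + cos(1) ≈ 0.1242 → counterexample
(7, 6): LHS = cos(13) ≈ 0.9074, RHS = cos(7) + cos(6) ≈ 1.714 → counterexample
(0, 3): LHS = cos(3) ≈ -0.99, RHS = cos(3) + 1 ≈ 0.01001 → counterexample

That makes 6 counterexamples.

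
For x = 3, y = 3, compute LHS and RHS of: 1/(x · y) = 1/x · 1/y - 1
LHS = 1/(3 · 3) = 1/9
RHS = 1/3 · 1/3 - 1 = -8/9

LHS ≠ RHS, so the equation does not hold here.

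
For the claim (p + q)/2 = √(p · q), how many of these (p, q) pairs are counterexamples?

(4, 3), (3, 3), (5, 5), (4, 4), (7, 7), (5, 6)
Testing each pair:
(4, 3): LHS = 7/2, RHS = 2·√(3) ≈ 3.464 → counterexample
(3, 3): LHS = 3, RHS = 3 → satisfies claim
(5, 5): LHS = 5, RHS = 5 → satisfies claim
(4, 4): LHS = 4, RHS = 4 → satisfies claim
(7, 7): LHS = 7, RHS = 7 → satisfies claim
(5, 6): LHS = 11/2, RHS = √(30) ≈ 5.477 → counterexample

That makes 2 counterexamples.

Answer: 2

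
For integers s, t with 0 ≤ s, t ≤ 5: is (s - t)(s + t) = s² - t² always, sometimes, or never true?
The identity holds for every pair in the range. For instance at (s, t) = (2, 3): both sides equal -5.

Answer: Always true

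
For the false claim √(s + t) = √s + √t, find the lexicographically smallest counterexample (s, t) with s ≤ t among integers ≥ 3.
(s, t) = (3, 3)

Substituting (3, 3) into the claim:
LHS = √(3 + 3) = √(6) ≈ 2.449
RHS = √3 + √3 = 2·√(3) ≈ 3.464

Since LHS ≠ RHS, this pair disproves the claim, and no lexicographically smaller pair (s ≤ t, integers ≥ 3) does.

For instance (8, 10) is also a counterexample (LHS = 3·√(2) ≈ 4.243, RHS = 2·√(2) + √(10) ≈ 5.991), but it's lexicographically larger.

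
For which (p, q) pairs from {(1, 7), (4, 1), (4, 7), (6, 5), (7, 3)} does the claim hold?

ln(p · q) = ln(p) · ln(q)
None

Testing each pair:
(1, 7): LHS = ln(7) ≈ 1.946, RHS = 0 → fails
(4, 1): LHS = ln(4) ≈ 1.386, RHS = 0 → fails
(4, 7): LHS = ln(28) ≈ 3.332, RHS = ln(4)·ln(7) ≈ 2.698 → fails
(6, 5): LHS = ln(30) ≈ 3.401, RHS = ln(5)·ln(6) ≈ 2.884 → fails
(7, 3): LHS = ln(21) ≈ 3.045, RHS = ln(3)·ln(7) ≈ 2.138 → fails

No pair satisfies the claim.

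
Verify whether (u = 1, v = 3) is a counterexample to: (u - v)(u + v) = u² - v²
Substituting u = 1, v = 3:
LHS = (1 - 3)(1 + 3) = -8
RHS = 1² - 3² = -8

The sides agree, so this pair does not disprove the claim.

Answer: No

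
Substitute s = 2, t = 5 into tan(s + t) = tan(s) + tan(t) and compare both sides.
LHS = tan(2 + 5) = tan(7) ≈ 0.8714
RHS = tan(2) + tan(5) ≈ -5.566

LHS ≠ RHS (they differ by about 6.437), so the equation does not hold here.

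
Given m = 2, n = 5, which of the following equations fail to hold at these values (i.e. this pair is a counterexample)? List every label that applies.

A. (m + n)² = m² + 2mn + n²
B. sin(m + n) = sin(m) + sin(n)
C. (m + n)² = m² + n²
B, C

Evaluating each claim at the given values:
A. LHS = 49, RHS = 49 → holds here (LHS = RHS)
B. LHS = sin(7) ≈ 0.657, RHS = sin(5) + sin(2) ≈ -0.04963 → fails here (LHS ≠ RHS)
C. LHS = 49, RHS = 29 → fails here (LHS ≠ RHS)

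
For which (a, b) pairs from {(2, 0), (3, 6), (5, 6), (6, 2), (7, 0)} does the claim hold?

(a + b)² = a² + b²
Testing each pair:
(2, 0): LHS = 4, RHS = 4 → holds
(3, 6): LHS = 81, RHS = 45 → fails
(5, 6): LHS = 121, RHS = 61 → fails
(6, 2): LHS = 64, RHS = 40 → fails
(7, 0): LHS = 49, RHS = 49 → holds

2 of 5 pairs satisfy the claim.

Answer: (2, 0), (7, 0)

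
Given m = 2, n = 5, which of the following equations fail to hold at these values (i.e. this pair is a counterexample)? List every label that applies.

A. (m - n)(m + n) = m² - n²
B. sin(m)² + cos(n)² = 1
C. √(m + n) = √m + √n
Evaluating each claim at the given values:
A. LHS = -21, RHS = -21 → holds here (LHS = RHS)
B. LHS = cos(5)² + sin(2)² ≈ 0.9073, RHS = 1 → fails here (LHS ≠ RHS)
C. LHS = √(7) ≈ 2.646, RHS = √(2) + √(5) ≈ 3.65 → fails here (LHS ≠ RHS)

Answer: B, C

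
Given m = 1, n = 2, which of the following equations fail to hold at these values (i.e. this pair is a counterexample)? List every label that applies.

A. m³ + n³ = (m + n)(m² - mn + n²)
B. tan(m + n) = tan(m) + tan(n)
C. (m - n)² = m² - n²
Evaluating each claim at the given values:
A. LHS = 9, RHS = 9 → holds here (LHS = RHS)
B. LHS = tan(3) ≈ -0.1425, RHS = tan(2) + tan(1) ≈ -0.6276 → fails here (LHS ≠ RHS)
C. LHS = 1, RHS = -3 → fails here (LHS ≠ RHS)

Answer: B, C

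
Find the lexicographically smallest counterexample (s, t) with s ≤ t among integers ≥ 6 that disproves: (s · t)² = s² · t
(s, t) = (6, 6)

Substituting (6, 6) into the claim:
LHS = (6 · 6)² = 1296
RHS = 6² · 6 = 216

Since LHS ≠ RHS, this pair disproves the claim, and no lexicographically smaller pair (s ≤ t, integers ≥ 6) does.

For instance (7, 7) is also a counterexample (LHS = 2401, RHS = 343), but it's lexicographically larger.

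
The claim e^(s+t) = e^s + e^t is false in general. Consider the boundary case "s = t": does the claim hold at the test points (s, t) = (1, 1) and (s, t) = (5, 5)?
No, fails at both test points

At (1, 1): LHS = e^2 ≈ 7.389 ≠ RHS = 2·e ≈ 5.437
At (5, 5): LHS = e^10 ≈ 22026.5 ≠ RHS = 2·e^5 ≈ 296.8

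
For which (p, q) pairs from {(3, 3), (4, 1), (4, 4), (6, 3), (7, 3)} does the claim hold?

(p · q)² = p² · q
(4, 1)

Testing each pair:
(3, 3): LHS = 81, RHS = 27 → fails
(4, 1): LHS = 16, RHS = 16 → holds
(4, 4): LHS = 256, RHS = 64 → fails
(6, 3): LHS = 324, RHS = 108 → fails
(7, 3): LHS = 441, RHS = 147 → fails

1 of 5 pairs satisfies the claim.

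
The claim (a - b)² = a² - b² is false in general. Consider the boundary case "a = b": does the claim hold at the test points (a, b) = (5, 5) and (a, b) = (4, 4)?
At (5, 5): LHS = 0, RHS = 0 → equal
At (4, 4): LHS = 0, RHS = 0 → equal

So the claim does hold at both of these boundary points, even though it is not an identity.

Answer: Yes, holds at both test points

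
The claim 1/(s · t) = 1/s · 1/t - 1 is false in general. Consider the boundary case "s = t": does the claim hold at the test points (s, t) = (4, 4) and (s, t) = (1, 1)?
At (4, 4): LHS = 1/16 ≠ RHS = -15/16
At (1, 1): LHS = 1 ≠ RHS = 0

Answer: No, fails at both test points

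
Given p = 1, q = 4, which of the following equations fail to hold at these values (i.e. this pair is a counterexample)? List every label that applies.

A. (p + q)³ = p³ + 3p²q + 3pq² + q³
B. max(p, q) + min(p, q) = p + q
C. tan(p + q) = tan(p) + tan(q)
Evaluating each claim at the given values:
A. LHS = 125, RHS = 125 → holds here (LHS = RHS)
B. LHS = 5, RHS = 5 → holds here (LHS = RHS)
C. LHS = tan(5) ≈ -3.381, RHS = tan(4) + tan(1) ≈ 2.715 → fails here (LHS ≠ RHS)

Answer: C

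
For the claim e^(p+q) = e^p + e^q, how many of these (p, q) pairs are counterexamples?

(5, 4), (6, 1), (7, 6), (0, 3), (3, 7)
5

Testing each pair:
(5, 4): LHS = e^9 ≈ 8103, RHS = e^4 + e^5 ≈ 203 → counterexample
(6, 1): LHS = e^7 ≈ 1097, RHS = e + e^6 ≈ 406.1 → counterexample
(7, 6): LHS = e^13 ≈ 442413.4, RHS = e^6 + e^7 ≈ 1500 → counterexample
(0, 3): LHS = e^3 ≈ 20.09, RHS = 1 + e^3 ≈ 21.09 → counterexample
(3, 7): LHS = e^10 ≈ 22026.5, RHS = e^3 + e^7 ≈ 1117 → counterexample

That makes 5 counterexamples.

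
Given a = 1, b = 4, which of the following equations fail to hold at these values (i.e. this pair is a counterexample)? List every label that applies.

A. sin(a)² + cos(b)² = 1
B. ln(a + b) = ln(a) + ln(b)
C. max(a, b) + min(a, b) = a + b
A, B

Evaluating each claim at the given values:
A. LHS = cos(4)² + sin(1)² ≈ 1.135, RHS = 1 → fails here (LHS ≠ RHS)
B. LHS = ln(5) ≈ 1.609, RHS = ln(4) ≈ 1.386 → fails here (LHS ≠ RHS)
C. LHS = 5, RHS = 5 → holds here (LHS = RHS)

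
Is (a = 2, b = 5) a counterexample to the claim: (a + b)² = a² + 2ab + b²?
Substituting a = 2, b = 5:
LHS = (2 + 5)² = 49
RHS = 2² + 2·2·5 + 5² = 49

The sides agree, so this pair does not disprove the claim.

Answer: No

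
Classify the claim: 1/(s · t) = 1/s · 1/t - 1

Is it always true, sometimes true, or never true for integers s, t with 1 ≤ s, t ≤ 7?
Never true

The claim fails for every pair in the range. For instance at (s, t) = (7, 6): LHS = 1/42, RHS = -41/42.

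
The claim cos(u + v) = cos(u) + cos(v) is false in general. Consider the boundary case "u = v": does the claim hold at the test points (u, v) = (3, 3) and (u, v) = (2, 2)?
At (3, 3): LHS = cos(6) ≈ 0.9602 ≠ RHS = 2·cos(3) ≈ -1.98
At (2, 2): LHS = cos(4) ≈ -0.6536 ≠ RHS = 2·cos(2) ≈ -0.8323

Answer: No, fails at both test points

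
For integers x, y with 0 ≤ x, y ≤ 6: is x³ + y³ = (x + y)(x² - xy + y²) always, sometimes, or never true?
Always true

The identity holds for every pair in the range. For instance at (x, y) = (3, 1): both sides equal 28.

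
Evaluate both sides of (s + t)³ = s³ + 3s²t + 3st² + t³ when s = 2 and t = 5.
LHS = (2 + 5)³ = 343
RHS = 2³ + 3·2²·5 + 3·2·5² + 5³ = 343

LHS = RHS: the two sides agree.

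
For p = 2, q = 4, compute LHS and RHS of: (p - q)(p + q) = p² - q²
LHS = (2 - 4)(2 + 4) = -12
RHS = 2² - 4² = -12

LHS = RHS: the two sides agree.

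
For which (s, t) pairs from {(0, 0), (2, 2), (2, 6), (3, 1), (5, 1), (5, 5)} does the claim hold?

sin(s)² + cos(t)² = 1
(0, 0), (2, 2), (5, 5)

Testing each pair:
(0, 0): LHS = 1, RHS = 1 → holds
(2, 2): LHS = cos(2)² + sin(2)² = 1, RHS = 1 → holds
(2, 6): LHS = sin(2)² + cos(6)² ≈ 1.749, RHS = 1 → fails
(3, 1): LHS = sin(3)² + cos(1)² ≈ 0.3118, RHS = 1 → fails
(5, 1): LHS = cos(1)² + sin(5)² ≈ 1.211, RHS = 1 → fails
(5, 5): LHS = cos(5)² + sin(5)² = 1, RHS = 1 → holds

3 of 6 pairs satisfy the claim.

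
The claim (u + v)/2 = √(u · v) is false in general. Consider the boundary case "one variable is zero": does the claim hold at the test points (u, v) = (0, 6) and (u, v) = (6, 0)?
At (0, 6): LHS = 3 ≠ RHS = 0
At (6, 0): LHS = 3 ≠ RHS = 0

Answer: No, fails at both test points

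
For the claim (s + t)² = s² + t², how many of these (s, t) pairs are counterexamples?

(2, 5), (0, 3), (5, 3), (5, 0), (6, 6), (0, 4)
Testing each pair:
(2, 5): LHS = 49, RHS = 29 → counterexample
(0, 3): LHS = 9, RHS = 9 → satisfies claim
(5, 3): LHS = 64, RHS = 34 → counterexample
(5, 0): LHS = 25, RHS = 25 → satisfies claim
(6, 6): LHS = 144, RHS = 72 → counterexample
(0, 4): LHS = 16, RHS = 16 → satisfies claim

That makes 3 counterexamples.

Answer: 3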